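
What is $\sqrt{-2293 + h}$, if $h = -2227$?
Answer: $2 i \sqrt{1130} \approx 67.231 i$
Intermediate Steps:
$\sqrt{-2293 + h} = \sqrt{-2293 - 2227} = \sqrt{-4520} = 2 i \sqrt{1130}$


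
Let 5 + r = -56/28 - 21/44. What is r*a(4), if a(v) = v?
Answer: -329/11 ≈ -29.909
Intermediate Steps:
r = -329/44 (r = -5 + (-56/28 - 21/44) = -5 + (-56*1/28 - 21*1/44) = -5 + (-2 - 21/44) = -5 - 109/44 = -329/44 ≈ -7.4773)
r*a(4) = -329/44*4 = -329/11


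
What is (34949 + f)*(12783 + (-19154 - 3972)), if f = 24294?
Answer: -612750349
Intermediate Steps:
(34949 + f)*(12783 + (-19154 - 3972)) = (34949 + 24294)*(12783 + (-19154 - 3972)) = 59243*(12783 - 23126) = 59243*(-10343) = -612750349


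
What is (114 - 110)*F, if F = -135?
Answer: -540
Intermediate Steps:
(114 - 110)*F = (114 - 110)*(-135) = 4*(-135) = -540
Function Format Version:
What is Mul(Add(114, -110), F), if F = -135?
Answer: -540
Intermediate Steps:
Mul(Add(114, -110), F) = Mul(Add(114, -110), -135) = Mul(4, -135) = -540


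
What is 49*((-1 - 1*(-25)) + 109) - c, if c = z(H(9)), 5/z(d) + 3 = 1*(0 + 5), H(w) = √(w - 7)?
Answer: 13029/2 ≈ 6514.5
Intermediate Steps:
H(w) = √(-7 + w)
z(d) = 5/2 (z(d) = 5/(-3 + 1*(0 + 5)) = 5/(-3 + 1*5) = 5/(-3 + 5) = 5/2)
c = 5/2 ≈ 2.5000
49*((-1 - 1*(-25)) + 109) - c = 49*((-1 - 1*(-25)) + 109) - 1*5/2 = 49*((-1 + 25) + 109) - 5/2 = 49*(24 + 109) - 5/2 = 49*133 - 5/2 = 6517 - 5/2 = 13029/2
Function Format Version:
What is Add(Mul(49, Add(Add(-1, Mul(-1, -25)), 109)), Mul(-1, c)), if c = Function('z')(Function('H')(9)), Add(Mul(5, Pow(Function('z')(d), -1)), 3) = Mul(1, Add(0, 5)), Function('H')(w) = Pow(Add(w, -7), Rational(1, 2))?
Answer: Rational(13029, 2) ≈ 6514.5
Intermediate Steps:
Function('H')(w) = Pow(Add(-7, w), Rational(1, 2))
Function('z')(d) = Rational(5, 2) (Function('z')(d) = Mul(5, Pow(Add(-3, Mul(1, Add(0, 5))), -1)) = Mul(5, Pow(Add(-3, Mul(1, 5)), -1)) = Mul(5, Pow(Add(-3, 5), -1)) = Mul(5, Pow(2, -1)) = Mul(5, Rational(1, 2)) = Rational(5, 2))
c = Rational(5, 2) ≈ 2.5000
Add(Mul(49, Add(Add(-1, Mul(-1, -25)), 109)), Mul(-1, c)) = Add(Mul(49, Add(Add(-1, Mul(-1, -25)), 109)), Mul(-1, Rational(5, 2))) = Add(Mul(49, Add(Add(-1, 25), 109)), Rational(-5, 2)) = Add(Mul(49, Add(24, 109)), Rational(-5, 2)) = Add(Mul(49, 133), Rational(-5, 2)) = Add(6517, Rational(-5, 2)) = Rational(13029, 2)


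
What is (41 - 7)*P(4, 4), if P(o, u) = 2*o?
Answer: 272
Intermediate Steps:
(41 - 7)*P(4, 4) = (41 - 7)*(2*4) = 34*8 = 272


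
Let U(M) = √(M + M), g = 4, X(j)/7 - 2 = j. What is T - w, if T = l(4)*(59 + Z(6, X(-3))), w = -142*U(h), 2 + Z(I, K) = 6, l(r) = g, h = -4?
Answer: 252 + 284*I*√2 ≈ 252.0 + 401.64*I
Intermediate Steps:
X(j) = 14 + 7*j
l(r) = 4
U(M) = √2*√M (U(M) = √(2*M) = √2*√M)
Z(I, K) = 4 (Z(I, K) = -2 + 6 = 4)
w = -284*I*√2 (w = -142*√2*√(-4) = -142*√2*2*I = -284*I*√2 ≈ -401.64*I)
T = 252 (T = 4*(59 + 4) = 4*63 = 252)
T - w = 252 - (-284)*I*√2 = 252 + 284*I*√2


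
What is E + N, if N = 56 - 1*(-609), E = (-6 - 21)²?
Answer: 1394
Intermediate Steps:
E = 729 (E = (-27)² = 729)
N = 665 (N = 56 + 609 = 665)
E + N = 729 + 665 = 1394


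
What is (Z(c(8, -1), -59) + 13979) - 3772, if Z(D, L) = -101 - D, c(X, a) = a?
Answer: 10107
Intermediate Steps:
(Z(c(8, -1), -59) + 13979) - 3772 = ((-101 - 1*(-1)) + 13979) - 3772 = ((-101 + 1) + 13979) - 3772 = (-100 + 13979) - 3772 = 13879 - 3772 = 10107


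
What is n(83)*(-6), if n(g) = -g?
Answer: 498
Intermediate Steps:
n(83)*(-6) = -1*83*(-6) = -83*(-6) = 498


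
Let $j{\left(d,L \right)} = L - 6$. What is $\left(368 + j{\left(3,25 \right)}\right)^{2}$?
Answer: $149769$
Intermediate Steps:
$j{\left(d,L \right)} = -6 + L$
$\left(368 + j{\left(3,25 \right)}\right)^{2} = \left(368 + \left(-6 + 25\right)\right)^{2} = \left(368 + 19\right)^{2} = 387^{2} = 149769$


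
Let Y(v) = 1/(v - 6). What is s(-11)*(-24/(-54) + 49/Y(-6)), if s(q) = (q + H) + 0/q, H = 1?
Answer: 52880/9 ≈ 5875.6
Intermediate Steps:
Y(v) = 1/(-6 + v)
s(q) = 1 + q (s(q) = (q + 1) + 0/q = (1 + q) + 0 = 1 + q)
s(-11)*(-24/(-54) + 49/Y(-6)) = (1 - 11)*(-24/(-54) + 49/(1/(-6 - 6))) = -10*(-24*(-1/54) + 49/(1/(-12))) = -10*(4/9 + 49/(-1/12)) = -10*(4/9 + 49*(-12)) = -10*(4/9 - 588) = -10*(-5288/9) = 52880/9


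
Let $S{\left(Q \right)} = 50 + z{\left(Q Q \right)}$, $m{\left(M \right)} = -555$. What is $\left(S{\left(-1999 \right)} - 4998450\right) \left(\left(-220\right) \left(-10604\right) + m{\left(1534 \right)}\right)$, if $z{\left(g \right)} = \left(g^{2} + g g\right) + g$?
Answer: $74485240776367216975$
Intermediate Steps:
$z{\left(g \right)} = g + 2 g^{2}$ ($z{\left(g \right)} = \left(g^{2} + g^{2}\right) + g = 2 g^{2} + g = g + 2 g^{2}$)
$S{\left(Q \right)} = 50 + Q^{2} \left(1 + 2 Q^{2}\right)$ ($S{\left(Q \right)} = 50 + Q Q \left(1 + 2 Q Q\right) = 50 + Q^{2} \left(1 + 2 Q^{2}\right)$)
$\left(S{\left(-1999 \right)} - 4998450\right) \left(\left(-220\right) \left(-10604\right) + m{\left(1534 \right)}\right) = \left(\left(50 + \left(-1999\right)^{2} + 2 \left(-1999\right)^{4}\right) - 4998450\right) \left(\left(-220\right) \left(-10604\right) - 555\right) = \left(\left(50 + 3996001 + 2 \cdot 15968023992001\right) - 4998450\right) \left(2332880 - 555\right) = \left(\left(50 + 3996001 + 31936047984002\right) - 4998450\right) 2332325 = \left(31936051980053 - 4998450\right) 2332325 = 31936046981603 \cdot 2332325 = 74485240776367216975$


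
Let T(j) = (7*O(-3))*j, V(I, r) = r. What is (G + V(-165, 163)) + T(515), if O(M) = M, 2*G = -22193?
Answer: -43497/2 ≈ -21749.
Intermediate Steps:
G = -22193/2 (G = (½)*(-22193) = -22193/2 ≈ -11097.)
T(j) = -21*j (T(j) = (7*(-3))*j = -21*j)
(G + V(-165, 163)) + T(515) = (-22193/2 + 163) - 21*515 = -21867/2 - 10815 = -43497/2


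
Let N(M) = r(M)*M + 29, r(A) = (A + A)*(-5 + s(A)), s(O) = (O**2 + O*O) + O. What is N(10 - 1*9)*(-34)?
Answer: -850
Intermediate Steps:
s(O) = O + 2*O**2 (s(O) = (O**2 + O**2) + O = 2*O**2 + O = O + 2*O**2)
r(A) = 2*A*(-5 + A*(1 + 2*A)) (r(A) = (A + A)*(-5 + A*(1 + 2*A)) = (2*A)*(-5 + A*(1 + 2*A)) = 2*A*(-5 + A*(1 + 2*A)))
N(M) = 29 + 2*M**2*(-5 + M*(1 + 2*M)) (N(M) = (2*M*(-5 + M*(1 + 2*M)))*M + 29 = 2*M**2*(-5 + M*(1 + 2*M)) + 29 = 29 + 2*M**2*(-5 + M*(1 + 2*M)))
N(10 - 1*9)*(-34) = (29 + 2*(10 - 1*9)**2*(-5 + (10 - 1*9)*(1 + 2*(10 - 1*9))))*(-34) = (29 + 2*(10 - 9)**2*(-5 + (10 - 9)*(1 + 2*(10 - 9))))*(-34) = (29 + 2*1**2*(-5 + 1*(1 + 2*1)))*(-34) = (29 + 2*1*(-5 + 1*(1 + 2)))*(-34) = (29 + 2*1*(-5 + 1*3))*(-34) = (29 + 2*1*(-5 + 3))*(-34) = (29 + 2*1*(-2))*(-34) = (29 - 4)*(-34) = 25*(-34) = -850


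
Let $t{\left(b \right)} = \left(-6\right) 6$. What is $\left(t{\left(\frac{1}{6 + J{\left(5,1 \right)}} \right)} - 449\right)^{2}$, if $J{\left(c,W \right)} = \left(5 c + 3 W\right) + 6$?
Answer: $235225$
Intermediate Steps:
$J{\left(c,W \right)} = 6 + 3 W + 5 c$ ($J{\left(c,W \right)} = \left(3 W + 5 c\right) + 6 = 6 + 3 W + 5 c$)
$t{\left(b \right)} = -36$
$\left(t{\left(\frac{1}{6 + J{\left(5,1 \right)}} \right)} - 449\right)^{2} = \left(-36 - 449\right)^{2} = \left(-485\right)^{2} = 235225$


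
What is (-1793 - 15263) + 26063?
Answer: 9007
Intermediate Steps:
(-1793 - 15263) + 26063 = -17056 + 26063 = 9007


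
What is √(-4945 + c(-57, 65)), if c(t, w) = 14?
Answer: I*√4931 ≈ 70.221*I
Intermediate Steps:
√(-4945 + c(-57, 65)) = √(-4945 + 14) = √(-4931) = I*√4931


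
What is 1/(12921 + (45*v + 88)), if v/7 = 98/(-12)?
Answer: 2/20873 ≈ 9.5818e-5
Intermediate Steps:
v = -343/6 (v = 7*(98/(-12)) = 7*(98*(-1/12)) = 7*(-49/6) = -343/6 ≈ -57.167)
1/(12921 + (45*v + 88)) = 1/(12921 + (45*(-343/6) + 88)) = 1/(12921 + (-5145/2 + 88)) = 1/(12921 - 4969/2) = 1/(20873/2) = 2/20873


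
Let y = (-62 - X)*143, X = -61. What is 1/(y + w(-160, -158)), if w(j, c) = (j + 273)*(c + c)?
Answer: -1/35851 ≈ -2.7893e-5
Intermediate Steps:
w(j, c) = 2*c*(273 + j) (w(j, c) = (273 + j)*(2*c) = 2*c*(273 + j))
y = -143 (y = (-62 - 1*(-61))*143 = (-62 + 61)*143 = -1*143 = -143)
1/(y + w(-160, -158)) = 1/(-143 + 2*(-158)*(273 - 160)) = 1/(-143 + 2*(-158)*113) = 1/(-143 - 35708) = 1/(-35851) = -1/35851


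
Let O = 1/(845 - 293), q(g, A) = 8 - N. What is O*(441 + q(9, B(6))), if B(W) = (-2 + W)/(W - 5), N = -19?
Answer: 39/46 ≈ 0.84783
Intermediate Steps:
B(W) = (-2 + W)/(-5 + W)
q(g, A) = 27 (q(g, A) = 8 - 1*(-19) = 8 + 19 = 27)
O = 1/552 ≈ 0.0018116
O*(441 + q(9, B(6))) = (441 + 27)/552 = (1/552)*468 = 39/46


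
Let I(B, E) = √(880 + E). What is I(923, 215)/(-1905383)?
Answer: -√1095/1905383 ≈ -1.7367e-5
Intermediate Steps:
I(923, 215)/(-1905383) = √(880 + 215)/(-1905383) = √1095*(-1/1905383) = -√1095/1905383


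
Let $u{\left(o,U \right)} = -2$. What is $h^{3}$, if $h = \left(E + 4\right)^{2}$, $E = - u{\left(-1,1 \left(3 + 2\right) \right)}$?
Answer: $46656$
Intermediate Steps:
$E = 2$ ($E = \left(-1\right) \left(-2\right) = 2$)
$h = 36$ ($h = \left(2 + 4\right)^{2} = 6^{2} = 36$)
$h^{3} = 36^{3} = 46656$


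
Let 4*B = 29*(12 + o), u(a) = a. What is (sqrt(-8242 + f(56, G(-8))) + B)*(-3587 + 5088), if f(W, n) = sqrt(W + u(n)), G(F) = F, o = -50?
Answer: -827051/2 + 1501*I*sqrt(8242 - 4*sqrt(3)) ≈ -4.1353e+5 + 1.3621e+5*I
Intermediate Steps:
f(W, n) = sqrt(W + n)
B = -551/2 (B = (29*(12 - 50))/4 = (29*(-38))/4 = (1/4)*(-1102) = -551/2 ≈ -275.50)
(sqrt(-8242 + f(56, G(-8))) + B)*(-3587 + 5088) = (sqrt(-8242 + sqrt(56 - 8)) - 551/2)*(-3587 + 5088) = (sqrt(-8242 + sqrt(48)) - 551/2)*1501 = (sqrt(-8242 + 4*sqrt(3)) - 551/2)*1501 = (-551/2 + sqrt(-8242 + 4*sqrt(3)))*1501 = -827051/2 + 1501*sqrt(-8242 + 4*sqrt(3))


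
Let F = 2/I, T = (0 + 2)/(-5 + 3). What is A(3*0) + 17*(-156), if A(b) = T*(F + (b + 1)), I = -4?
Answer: -5305/2 ≈ -2652.5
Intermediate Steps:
T = -1 (T = 2/(-2) = 2*(-1/2) = -1)
F = -1/2 (F = 2/(-4) = 2*(-1/4) = -1/2 ≈ -0.50000)
A(b) = -1/2 - b (A(b) = -(-1/2 + (b + 1)) = -(-1/2 + (1 + b)) = -(1/2 + b) = -1/2 - b)
A(3*0) + 17*(-156) = (-1/2 - 3*0) + 17*(-156) = (-1/2 - 1*0) - 2652 = (-1/2 + 0) - 2652 = -1/2 - 2652 = -5305/2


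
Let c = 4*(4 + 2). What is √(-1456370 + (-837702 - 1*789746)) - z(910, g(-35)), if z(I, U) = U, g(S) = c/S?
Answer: 24/35 + I*√3083818 ≈ 0.68571 + 1756.1*I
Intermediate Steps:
c = 24 (c = 4*6 = 24)
g(S) = 24/S
√(-1456370 + (-837702 - 1*789746)) - z(910, g(-35)) = √(-1456370 + (-837702 - 1*789746)) - 24/(-35) = √(-1456370 + (-837702 - 789746)) - 24*(-1)/35 = √(-1456370 - 1627448) - 1*(-24/35) = √(-3083818) + 24/35 = I*√3083818 + 24/35 = 24/35 + I*√3083818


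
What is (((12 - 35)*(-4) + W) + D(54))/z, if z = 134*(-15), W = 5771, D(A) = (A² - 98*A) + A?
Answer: -3541/2010 ≈ -1.7617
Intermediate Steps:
D(A) = A² - 97*A
z = -2010
(((12 - 35)*(-4) + W) + D(54))/z = (((12 - 35)*(-4) + 5771) + 54*(-97 + 54))/(-2010) = ((-23*(-4) + 5771) + 54*(-43))*(-1/2010) = ((92 + 5771) - 2322)*(-1/2010) = (5863 - 2322)*(-1/2010) = 3541*(-1/2010) = -3541/2010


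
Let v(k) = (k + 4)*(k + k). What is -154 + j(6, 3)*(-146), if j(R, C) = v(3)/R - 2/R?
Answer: -3382/3 ≈ -1127.3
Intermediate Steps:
v(k) = 2*k*(4 + k) (v(k) = (4 + k)*(2*k) = 2*k*(4 + k))
j(R, C) = 40/R (j(R, C) = (2*3*(4 + 3))/R - 2/R = (2*3*7)/R - 2/R = 42/R - 2/R = 40/R)
-154 + j(6, 3)*(-146) = -154 + (40/6)*(-146) = -154 + (40*(1/6))*(-146) = -154 + (20/3)*(-146) = -154 - 2920/3 = -3382/3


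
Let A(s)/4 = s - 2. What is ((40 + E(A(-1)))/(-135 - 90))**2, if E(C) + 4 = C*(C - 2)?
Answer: 4624/5625 ≈ 0.82204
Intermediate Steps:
A(s) = -8 + 4*s (A(s) = 4*(s - 2) = 4*(-2 + s) = -8 + 4*s)
E(C) = -4 + C*(-2 + C) (E(C) = -4 + C*(C - 2) = -4 + C*(-2 + C))
((40 + E(A(-1)))/(-135 - 90))**2 = ((40 + (-4 + (-8 + 4*(-1))**2 - 2*(-8 + 4*(-1))))/(-135 - 90))**2 = ((40 + (-4 + (-8 - 4)**2 - 2*(-8 - 4)))/(-225))**2 = ((40 + (-4 + (-12)**2 - 2*(-12)))*(-1/225))**2 = ((40 + (-4 + 144 + 24))*(-1/225))**2 = ((40 + 164)*(-1/225))**2 = (204*(-1/225))**2 = (-68/75)**2 = 4624/5625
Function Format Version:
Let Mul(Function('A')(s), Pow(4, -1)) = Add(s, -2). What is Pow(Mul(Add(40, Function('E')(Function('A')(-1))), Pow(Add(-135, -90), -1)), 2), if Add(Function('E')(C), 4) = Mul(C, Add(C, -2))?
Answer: Rational(4624, 5625) ≈ 0.82204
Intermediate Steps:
Function('A')(s) = Add(-8, Mul(4, s)) (Function('A')(s) = Mul(4, Add(s, -2)) = Mul(4, Add(-2, s)) = Add(-8, Mul(4, s)))
Function('E')(C) = Add(-4, Mul(C, Add(-2, C))) (Function('E')(C) = Add(-4, Mul(C, Add(C, -2))) = Add(-4, Mul(C, Add(-2, C))))
Pow(Mul(Add(40, Function('E')(Function('A')(-1))), Pow(Add(-135, -90), -1)), 2) = Pow(Mul(Add(40, Add(-4, Pow(Add(-8, Mul(4, -1)), 2), Mul(-2, Add(-8, Mul(4, -1))))), Pow(Add(-135, -90), -1)), 2) = Pow(Mul(Add(40, Add(-4, Pow(Add(-8, -4), 2), Mul(-2, Add(-8, -4)))), Pow(-225, -1)), 2) = Pow(Mul(Add(40, Add(-4, Pow(-12, 2), Mul(-2, -12))), Rational(-1, 225)), 2) = Pow(Mul(Add(40, Add(-4, 144, 24)), Rational(-1, 225)), 2) = Pow(Mul(Add(40, 164), Rational(-1, 225)), 2) = Pow(Mul(204, Rational(-1, 225)), 2) = Pow(Rational(-68, 75), 2) = Rational(4624, 5625)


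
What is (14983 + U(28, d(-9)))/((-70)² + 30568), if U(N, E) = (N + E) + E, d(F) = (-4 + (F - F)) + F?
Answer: 14985/35468 ≈ 0.42249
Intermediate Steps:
d(F) = -4 + F (d(F) = (-4 + 0) + F = -4 + F)
U(N, E) = N + 2*E (U(N, E) = (E + N) + E = N + 2*E)
(14983 + U(28, d(-9)))/((-70)² + 30568) = (14983 + (28 + 2*(-4 - 9)))/((-70)² + 30568) = (14983 + (28 + 2*(-13)))/(4900 + 30568) = (14983 + (28 - 26))/35468 = (14983 + 2)*(1/35468) = 14985*(1/35468) = 14985/35468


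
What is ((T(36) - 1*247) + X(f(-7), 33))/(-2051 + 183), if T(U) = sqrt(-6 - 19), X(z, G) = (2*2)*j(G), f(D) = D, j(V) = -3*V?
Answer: 643/1868 - 5*I/1868 ≈ 0.34422 - 0.0026767*I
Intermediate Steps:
X(z, G) = -12*G (X(z, G) = (2*2)*(-3*G) = 4*(-3*G) = -12*G)
T(U) = 5*I (T(U) = sqrt(-25) = 5*I)
((T(36) - 1*247) + X(f(-7), 33))/(-2051 + 183) = ((5*I - 1*247) - 12*33)/(-2051 + 183) = ((5*I - 247) - 396)/(-1868) = ((-247 + 5*I) - 396)*(-1/1868) = (-643 + 5*I)*(-1/1868) = 643/1868 - 5*I/1868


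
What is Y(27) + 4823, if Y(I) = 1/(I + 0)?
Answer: 130222/27 ≈ 4823.0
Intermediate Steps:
Y(I) = 1/I
Y(27) + 4823 = 1/27 + 4823 = 130222/27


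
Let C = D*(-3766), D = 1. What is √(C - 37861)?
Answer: I*√41627 ≈ 204.03*I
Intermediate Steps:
C = -3766 (C = 1*(-3766) = -3766)
√(C - 37861) = √(-3766 - 37861) = √(-41627) = I*√41627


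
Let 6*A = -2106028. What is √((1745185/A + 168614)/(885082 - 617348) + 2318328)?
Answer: √46067044530588270418584776761/140963825138 ≈ 1522.6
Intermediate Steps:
A = -1053014/3 (A = (⅙)*(-2106028) = -1053014/3 ≈ -3.5100e+5)
√((1745185/A + 168614)/(885082 - 617348) + 2318328) = √((1745185/(-1053014/3) + 168614)/(885082 - 617348) + 2318328) = √((1745185*(-3/1053014) + 168614)/267734 + 2318328) = √((-5235555/1053014 + 168614)*(1/267734) + 2318328) = √((177547667041/1053014)*(1/267734) + 2318328) = √(177547667041/281927650276 + 2318328) = √(653600943156725569/281927650276) = √46067044530588270418584776761/140963825138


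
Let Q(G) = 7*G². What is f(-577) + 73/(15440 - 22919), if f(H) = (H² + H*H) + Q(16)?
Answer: 4993354277/7479 ≈ 6.6765e+5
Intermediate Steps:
f(H) = 1792 + 2*H² (f(H) = (H² + H*H) + 7*16² = (H² + H²) + 7*256 = 2*H² + 1792 = 1792 + 2*H²)
f(-577) + 73/(15440 - 22919) = (1792 + 2*(-577)²) + 73/(15440 - 22919) = (1792 + 2*332929) + 73/(-7479) = (1792 + 665858) + 73*(-1/7479) = 667650 - 73/7479 = 4993354277/7479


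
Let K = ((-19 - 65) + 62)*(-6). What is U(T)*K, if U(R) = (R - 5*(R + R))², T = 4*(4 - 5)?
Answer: 171072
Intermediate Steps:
T = -4 (T = 4*(-1) = -4)
U(R) = 81*R² (U(R) = (R - 10*R)² = (-9*R)² = 81*R²)
K = 132 (K = (-84 + 62)*(-6) = -22*(-6) = 132)
U(T)*K = (81*(-4)²)*132 = (81*16)*132 = 1296*132 = 171072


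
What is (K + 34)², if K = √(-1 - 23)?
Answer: 1132 + 136*I*√6 ≈ 1132.0 + 333.13*I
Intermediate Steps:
K = 2*I*√6 (K = √(-24) = 2*I*√6 ≈ 4.899*I)
(K + 34)² = (2*I*√6 + 34)² = (34 + 2*I*√6)²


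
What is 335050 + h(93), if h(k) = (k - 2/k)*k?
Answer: 343697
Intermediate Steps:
h(k) = k*(k - 2/k)
335050 + h(93) = 335050 + (-2 + 93²) = 335050 + (-2 + 8649) = 335050 + 8647 = 343697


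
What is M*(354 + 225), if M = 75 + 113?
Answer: 108852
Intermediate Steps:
M = 188
M*(354 + 225) = 188*(354 + 225) = 188*579 = 108852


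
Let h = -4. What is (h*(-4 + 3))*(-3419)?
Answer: -13676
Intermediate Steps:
(h*(-4 + 3))*(-3419) = -4*(-4 + 3)*(-3419) = -4*(-1)*(-3419) = 4*(-3419) = -13676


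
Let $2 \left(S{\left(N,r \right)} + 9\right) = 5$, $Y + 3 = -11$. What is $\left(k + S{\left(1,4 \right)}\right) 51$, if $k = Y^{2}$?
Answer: $\frac{19329}{2} \approx 9664.5$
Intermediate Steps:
$Y = -14$ ($Y = -3 - 11 = -14$)
$S{\left(N,r \right)} = - \frac{13}{2}$ ($S{\left(N,r \right)} = -9 + \frac{1}{2} \cdot 5 = -9 + \frac{5}{2} = - \frac{13}{2}$)
$k = 196$ ($k = \left(-14\right)^{2} = 196$)
$\left(k + S{\left(1,4 \right)}\right) 51 = \left(196 - \frac{13}{2}\right) 51 = \frac{379}{2} \cdot 51 = \frac{19329}{2}$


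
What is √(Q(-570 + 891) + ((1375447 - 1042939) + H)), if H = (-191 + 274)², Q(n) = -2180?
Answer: √337217 ≈ 580.70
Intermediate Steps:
H = 6889 (H = 83² = 6889)
√(Q(-570 + 891) + ((1375447 - 1042939) + H)) = √(-2180 + ((1375447 - 1042939) + 6889)) = √(-2180 + (332508 + 6889)) = √(-2180 + 339397) = √337217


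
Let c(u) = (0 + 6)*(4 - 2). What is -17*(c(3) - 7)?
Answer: -85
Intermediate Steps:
c(u) = 12 (c(u) = 6*2 = 12)
-17*(c(3) - 7) = -17*(12 - 7) = -17*5 = -85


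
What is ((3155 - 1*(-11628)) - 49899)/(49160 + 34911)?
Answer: -35116/84071 ≈ -0.41769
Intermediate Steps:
((3155 - 1*(-11628)) - 49899)/(49160 + 34911) = ((3155 + 11628) - 49899)/84071 = (14783 - 49899)*(1/84071) = -35116*1/84071 = -35116/84071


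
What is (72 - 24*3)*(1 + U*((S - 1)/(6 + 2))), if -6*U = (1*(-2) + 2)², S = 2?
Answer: 0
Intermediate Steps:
U = 0 (U = -(1*(-2) + 2)²/6 = -(-2 + 2)²/6 = -⅙*0² = -⅙*0 = 0)
(72 - 24*3)*(1 + U*((S - 1)/(6 + 2))) = (72 - 24*3)*(1 + 0*((2 - 1)/(6 + 2))) = (72 - 72)*(1 + 0*(1/8)) = 0*(1 + 0*(1*(⅛))) = 0*(1 + 0*(⅛)) = 0*(1 + 0) = 0*1 = 0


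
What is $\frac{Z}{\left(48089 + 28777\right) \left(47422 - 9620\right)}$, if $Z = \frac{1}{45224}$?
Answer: $\frac{1}{131406858171168} \approx 7.6099 \cdot 10^{-15}$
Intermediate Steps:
$Z = \frac{1}{45224} \approx 2.2112 \cdot 10^{-5}$
$\frac{Z}{\left(48089 + 28777\right) \left(47422 - 9620\right)} = \frac{1}{45224 \left(48089 + 28777\right) \left(47422 - 9620\right)} = \frac{1}{45224 \cdot 76866 \cdot 37802} = \frac{1}{45224 \cdot 2905688532} = \frac{1}{45224} \cdot \frac{1}{2905688532} = \frac{1}{131406858171168}$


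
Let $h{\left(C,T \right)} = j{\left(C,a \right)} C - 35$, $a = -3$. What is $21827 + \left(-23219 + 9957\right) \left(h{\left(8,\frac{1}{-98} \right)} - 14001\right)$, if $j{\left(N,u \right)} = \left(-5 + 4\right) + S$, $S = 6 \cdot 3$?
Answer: $184363627$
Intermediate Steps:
$S = 18$
$j{\left(N,u \right)} = 17$ ($j{\left(N,u \right)} = \left(-5 + 4\right) + 18 = -1 + 18 = 17$)
$h{\left(C,T \right)} = -35 + 17 C$ ($h{\left(C,T \right)} = 17 C - 35 = -35 + 17 C$)
$21827 + \left(-23219 + 9957\right) \left(h{\left(8,\frac{1}{-98} \right)} - 14001\right) = 21827 + \left(-23219 + 9957\right) \left(\left(-35 + 17 \cdot 8\right) - 14001\right) = 21827 - 13262 \left(\left(-35 + 136\right) - 14001\right) = 21827 - 13262 \left(101 - 14001\right) = 21827 - -184341800 = 21827 + 184341800 = 184363627$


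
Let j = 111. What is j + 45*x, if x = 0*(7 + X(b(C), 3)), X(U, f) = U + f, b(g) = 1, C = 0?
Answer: 111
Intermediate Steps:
x = 0 (x = 0*(7 + (1 + 3)) = 0*(7 + 4) = 0*11 = 0)
j + 45*x = 111 + 45*0 = 111 + 0 = 111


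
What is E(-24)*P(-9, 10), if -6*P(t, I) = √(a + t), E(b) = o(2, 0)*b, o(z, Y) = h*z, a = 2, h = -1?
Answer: -8*I*√7 ≈ -21.166*I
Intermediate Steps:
o(z, Y) = -z
E(b) = -2*b (E(b) = (-1*2)*b = -2*b)
P(t, I) = -√(2 + t)/6
E(-24)*P(-9, 10) = (-2*(-24))*(-√(2 - 9)/6) = 48*(-I*√7/6) = -8*I*√7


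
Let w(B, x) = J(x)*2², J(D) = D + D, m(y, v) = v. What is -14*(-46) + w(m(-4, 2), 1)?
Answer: 652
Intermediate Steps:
J(D) = 2*D
w(B, x) = 8*x (w(B, x) = (2*x)*2² = (2*x)*4 = 8*x)
-14*(-46) + w(m(-4, 2), 1) = -14*(-46) + 8*1 = 644 + 8 = 652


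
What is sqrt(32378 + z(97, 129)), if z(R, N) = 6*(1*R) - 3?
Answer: sqrt(32957) ≈ 181.54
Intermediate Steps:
z(R, N) = -3 + 6*R (z(R, N) = 6*R - 3 = -3 + 6*R)
sqrt(32378 + z(97, 129)) = sqrt(32378 + (-3 + 6*97)) = sqrt(32378 + (-3 + 582)) = sqrt(32378 + 579) = sqrt(32957)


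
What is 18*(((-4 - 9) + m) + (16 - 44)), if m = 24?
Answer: -306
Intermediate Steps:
18*(((-4 - 9) + m) + (16 - 44)) = 18*(((-4 - 9) + 24) + (16 - 44)) = 18*((-13 + 24) - 28) = 18*(11 - 28) = 18*(-17) = -306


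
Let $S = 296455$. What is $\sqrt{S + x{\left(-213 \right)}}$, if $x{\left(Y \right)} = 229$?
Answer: $2 \sqrt{74171} \approx 544.69$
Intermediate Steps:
$\sqrt{S + x{\left(-213 \right)}} = \sqrt{296455 + 229} = \sqrt{296684} = 2 \sqrt{74171}$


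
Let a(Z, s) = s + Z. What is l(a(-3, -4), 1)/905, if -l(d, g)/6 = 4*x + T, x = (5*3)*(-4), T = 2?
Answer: 1428/905 ≈ 1.5779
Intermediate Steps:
x = -60 (x = 15*(-4) = -60)
a(Z, s) = Z + s
l(d, g) = 1428 (l(d, g) = -6*(4*(-60) + 2) = -6*(-240 + 2) = -6*(-238) = 1428)
l(a(-3, -4), 1)/905 = 1428/905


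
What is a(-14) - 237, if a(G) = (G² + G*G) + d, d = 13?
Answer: 168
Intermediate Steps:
a(G) = 13 + 2*G² (a(G) = (G² + G*G) + 13 = (G² + G²) + 13 = 2*G² + 13 = 13 + 2*G²)
a(-14) - 237 = (13 + 2*(-14)²) - 237 = (13 + 2*196) - 237 = (13 + 392) - 237 = 405 - 237 = 168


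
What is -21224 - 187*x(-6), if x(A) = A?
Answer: -20102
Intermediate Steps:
-21224 - 187*x(-6) = -21224 - 187*(-6) = -21224 - 1*(-1122) = -21224 + 1122 = -20102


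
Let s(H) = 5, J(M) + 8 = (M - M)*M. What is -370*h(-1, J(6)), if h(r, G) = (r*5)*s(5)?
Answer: 9250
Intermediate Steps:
J(M) = -8 (J(M) = -8 + (M - M)*M = -8 + 0*M = -8 + 0 = -8)
h(r, G) = 25*r (h(r, G) = (r*5)*5 = (5*r)*5 = 25*r)
-370*h(-1, J(6)) = -9250*(-1) = -370*(-25) = 9250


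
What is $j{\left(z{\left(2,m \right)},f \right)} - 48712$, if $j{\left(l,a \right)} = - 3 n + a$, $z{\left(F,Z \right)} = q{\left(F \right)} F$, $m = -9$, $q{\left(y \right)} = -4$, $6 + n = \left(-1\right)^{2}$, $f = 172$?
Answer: $-48525$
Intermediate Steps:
$n = -5$ ($n = -6 + \left(-1\right)^{2} = -6 + 1 = -5$)
$z{\left(F,Z \right)} = - 4 F$
$j{\left(l,a \right)} = 15 + a$ ($j{\left(l,a \right)} = \left(-3\right) \left(-5\right) + a = 15 + a$)
$j{\left(z{\left(2,m \right)},f \right)} - 48712 = \left(15 + 172\right) - 48712 = 187 - 48712 = -48525$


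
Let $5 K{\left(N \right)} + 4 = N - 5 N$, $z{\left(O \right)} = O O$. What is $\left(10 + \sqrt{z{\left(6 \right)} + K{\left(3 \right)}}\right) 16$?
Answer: $160 + \frac{32 \sqrt{205}}{5} \approx 251.63$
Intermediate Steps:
$z{\left(O \right)} = O^{2}$
$K{\left(N \right)} = - \frac{4}{5} - \frac{4 N}{5}$ ($K{\left(N \right)} = - \frac{4}{5} + \frac{N - 5 N}{5} = - \frac{4}{5} + \frac{\left(-4\right) N}{5} = - \frac{4}{5} - \frac{4 N}{5}$)
$\left(10 + \sqrt{z{\left(6 \right)} + K{\left(3 \right)}}\right) 16 = \left(10 + \sqrt{6^{2} - \frac{16}{5}}\right) 16 = \left(10 + \sqrt{36 - \frac{16}{5}}\right) 16 = \left(10 + \sqrt{\frac{164}{5}}\right) 16 = \left(10 + \frac{2 \sqrt{205}}{5}\right) 16 = 160 + \frac{32 \sqrt{205}}{5}$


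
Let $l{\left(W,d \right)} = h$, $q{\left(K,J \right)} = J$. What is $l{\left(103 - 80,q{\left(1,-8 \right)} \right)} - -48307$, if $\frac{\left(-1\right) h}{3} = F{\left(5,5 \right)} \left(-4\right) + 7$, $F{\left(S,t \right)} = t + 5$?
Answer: $48406$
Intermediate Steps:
$F{\left(S,t \right)} = 5 + t$
$h = 99$ ($h = - 3 \left(\left(5 + 5\right) \left(-4\right) + 7\right) = - 3 \left(10 \left(-4\right) + 7\right) = - 3 \left(-40 + 7\right) = \left(-3\right) \left(-33\right) = 99$)
$l{\left(W,d \right)} = 99$
$l{\left(103 - 80,q{\left(1,-8 \right)} \right)} - -48307 = 99 - -48307 = 99 + 48307 = 48406$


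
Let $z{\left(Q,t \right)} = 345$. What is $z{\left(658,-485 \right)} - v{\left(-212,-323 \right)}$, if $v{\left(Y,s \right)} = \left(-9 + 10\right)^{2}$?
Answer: $344$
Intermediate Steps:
$v{\left(Y,s \right)} = 1$ ($v{\left(Y,s \right)} = 1^{2} = 1$)
$z{\left(658,-485 \right)} - v{\left(-212,-323 \right)} = 345 - 1 = 344$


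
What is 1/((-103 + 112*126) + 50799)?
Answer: 1/64808 ≈ 1.5430e-5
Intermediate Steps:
1/((-103 + 112*126) + 50799) = 1/((-103 + 14112) + 50799) = 1/(14009 + 50799) = 1/64808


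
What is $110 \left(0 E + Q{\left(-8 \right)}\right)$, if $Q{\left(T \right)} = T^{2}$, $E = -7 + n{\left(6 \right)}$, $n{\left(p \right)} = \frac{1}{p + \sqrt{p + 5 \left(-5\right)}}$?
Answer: $7040$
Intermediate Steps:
$n{\left(p \right)} = \frac{1}{p + \sqrt{-25 + p}}$ ($n{\left(p \right)} = \frac{1}{p + \sqrt{p - 25}} = \frac{1}{p + \sqrt{-25 + p}}$)
$E = -7 + \frac{1}{6 + i \sqrt{19}}$ ($E = -7 + \frac{1}{6 + \sqrt{-25 + 6}} = -7 + \frac{1}{6 + \sqrt{-19}} = -7 + \frac{1}{6 + i \sqrt{19}} \approx -6.8909 - 0.079253 i$)
$110 \left(0 E + Q{\left(-8 \right)}\right) = 110 \left(0 \frac{- 7 \sqrt{19} + 41 i}{\sqrt{19} - 6 i} + \left(-8\right)^{2}\right) = 110 \left(0 + 64\right) = 110 \cdot 64 = 7040$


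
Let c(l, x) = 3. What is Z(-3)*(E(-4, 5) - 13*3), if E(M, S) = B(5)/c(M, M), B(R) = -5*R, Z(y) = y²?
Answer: -426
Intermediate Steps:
E(M, S) = -25/3 (E(M, S) = -5*5/3 = -25*⅓ = -25/3)
Z(-3)*(E(-4, 5) - 13*3) = (-3)²*(-25/3 - 13*3) = 9*(-25/3 - 39) = 9*(-142/3) = -426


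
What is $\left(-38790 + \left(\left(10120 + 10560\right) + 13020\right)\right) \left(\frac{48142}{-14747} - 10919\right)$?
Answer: $\frac{819849532150}{14747} \approx 5.5594 \cdot 10^{7}$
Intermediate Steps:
$\left(-38790 + \left(\left(10120 + 10560\right) + 13020\right)\right) \left(\frac{48142}{-14747} - 10919\right) = \left(-38790 + \left(20680 + 13020\right)\right) \left(48142 \left(- \frac{1}{14747}\right) - 10919\right) = \left(-38790 + 33700\right) \left(- \frac{48142}{14747} - 10919\right) = \left(-5090\right) \left(- \frac{161070635}{14747}\right) = \frac{819849532150}{14747}$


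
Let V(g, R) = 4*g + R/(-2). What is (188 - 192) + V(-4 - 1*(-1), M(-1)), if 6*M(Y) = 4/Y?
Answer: -47/3 ≈ -15.667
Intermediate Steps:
M(Y) = 2/(3*Y) (M(Y) = (4/Y)/6 = 2/(3*Y))
V(g, R) = 4*g - R/2 (V(g, R) = 4*g + R*(-1/2) = 4*g - R/2)
(188 - 192) + V(-4 - 1*(-1), M(-1)) = (188 - 192) + (4*(-4 - 1*(-1)) - 1/(3*(-1))) = -4 + (4*(-4 + 1) - (-1)/3) = -4 + (4*(-3) - 1/2*(-2/3)) = -4 + (-12 + 1/3) = -4 - 35/3 = -47/3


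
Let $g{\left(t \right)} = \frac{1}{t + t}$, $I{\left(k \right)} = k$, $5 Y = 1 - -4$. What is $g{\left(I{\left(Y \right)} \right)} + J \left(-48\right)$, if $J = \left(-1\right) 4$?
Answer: $\frac{385}{2} \approx 192.5$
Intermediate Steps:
$Y = 1$ ($Y = \frac{1 - -4}{5} = \frac{1 + 4}{5} = \frac{1}{5} \cdot 5 = 1$)
$J = -4$
$g{\left(t \right)} = \frac{1}{2 t}$
$g{\left(I{\left(Y \right)} \right)} + J \left(-48\right) = \frac{1}{2 \cdot 1} - -192 = \frac{1}{2} \cdot 1 + 192 = \frac{1}{2} + 192 = \frac{385}{2}$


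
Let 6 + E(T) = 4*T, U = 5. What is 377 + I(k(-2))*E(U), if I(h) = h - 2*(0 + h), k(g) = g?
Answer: 405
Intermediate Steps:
E(T) = -6 + 4*T
I(h) = -h (I(h) = h - 2*h = -h)
377 + I(k(-2))*E(U) = 377 + (-1*(-2))*(-6 + 4*5) = 377 + 2*(-6 + 20) = 377 + 2*14 = 377 + 28 = 405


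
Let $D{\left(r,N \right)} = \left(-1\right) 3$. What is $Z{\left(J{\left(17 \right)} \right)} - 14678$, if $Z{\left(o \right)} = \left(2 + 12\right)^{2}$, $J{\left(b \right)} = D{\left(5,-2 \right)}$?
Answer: $-14482$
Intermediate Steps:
$D{\left(r,N \right)} = -3$
$J{\left(b \right)} = -3$
$Z{\left(o \right)} = 196$ ($Z{\left(o \right)} = 14^{2} = 196$)
$Z{\left(J{\left(17 \right)} \right)} - 14678 = 196 - 14678 = -14482$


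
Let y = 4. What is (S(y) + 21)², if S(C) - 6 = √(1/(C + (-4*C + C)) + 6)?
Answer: (108 + √94)²/16 ≈ 865.76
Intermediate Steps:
S(C) = 6 + √(6 - 1/(2*C)) (S(C) = 6 + √(1/(C + (-4*C + C)) + 6) = 6 + √(1/(C - 3*C) + 6) = 6 + √(1/(-2*C) + 6) = 6 + √(-1/(2*C) + 6) = 6 + √(6 - 1/(2*C)))
(S(y) + 21)² = ((6 + √(24 - 2/4)/2) + 21)² = ((6 + √(24 - 2*¼)/2) + 21)² = ((6 + √(24 - ½)/2) + 21)² = ((6 + √(47/2)/2) + 21)² = ((6 + (√94/2)/2) + 21)² = ((6 + √94/4) + 21)² = (27 + √94/4)²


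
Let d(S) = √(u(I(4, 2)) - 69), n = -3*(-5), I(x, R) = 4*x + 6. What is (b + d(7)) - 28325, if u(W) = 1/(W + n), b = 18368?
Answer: -9957 + 2*I*√23606/37 ≈ -9957.0 + 8.305*I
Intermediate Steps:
I(x, R) = 6 + 4*x
n = 15
u(W) = 1/(15 + W) (u(W) = 1/(W + 15) = 1/(15 + W))
d(S) = 2*I*√23606/37 (d(S) = √(1/(15 + (6 + 4*4)) - 69) = √(1/(15 + (6 + 16)) - 69) = √(1/(15 + 22) - 69) = √(1/37 - 69) = √(-2552/37) = 2*I*√23606/37)
(b + d(7)) - 28325 = (18368 + 2*I*√23606/37) - 28325 = -9957 + 2*I*√23606/37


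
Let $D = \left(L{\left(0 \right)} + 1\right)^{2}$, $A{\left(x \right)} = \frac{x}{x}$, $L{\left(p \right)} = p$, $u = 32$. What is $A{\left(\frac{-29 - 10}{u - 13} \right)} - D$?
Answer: $0$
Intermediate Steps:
$A{\left(x \right)} = 1$
$D = 1$ ($D = \left(0 + 1\right)^{2} = 1^{2} = 1$)
$A{\left(\frac{-29 - 10}{u - 13} \right)} - D = 1 - 1 = 0$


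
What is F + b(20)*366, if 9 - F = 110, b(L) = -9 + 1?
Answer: -3029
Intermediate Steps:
b(L) = -8
F = -101 (F = 9 - 1*110 = 9 - 110 = -101)
F + b(20)*366 = -101 - 8*366 = -101 - 2928 = -3029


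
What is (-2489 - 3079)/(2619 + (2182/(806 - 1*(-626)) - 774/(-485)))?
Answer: -1933543680/910557259 ≈ -2.1235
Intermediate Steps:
(-2489 - 3079)/(2619 + (2182/(806 - 1*(-626)) - 774/(-485))) = -5568/(2619 + (2182/(806 + 626) - 774*(-1/485))) = -5568/(2619 + (2182/1432 + 774/485)) = -5568/(2619 + (2182*(1/1432) + 774/485)) = -5568/(2619 + (1091/716 + 774/485)) = -5568/(2619 + 1083319/347260) = -5568/910557259/347260 = -5568*347260/910557259 = -1933543680/910557259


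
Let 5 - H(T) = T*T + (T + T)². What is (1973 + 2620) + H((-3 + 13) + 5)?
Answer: 3473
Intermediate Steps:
H(T) = 5 - 5*T² (H(T) = 5 - (T*T + (T + T)²) = 5 - (T² + (2*T)²) = 5 - (T² + 4*T²) = 5 - 5*T²)
(1973 + 2620) + H((-3 + 13) + 5) = (1973 + 2620) + (5 - 5*((-3 + 13) + 5)²) = 4593 + (5 - 5*(10 + 5)²) = 4593 + (5 - 5*15²) = 4593 + (5 - 5*225) = 4593 + (5 - 1125) = 4593 - 1120 = 3473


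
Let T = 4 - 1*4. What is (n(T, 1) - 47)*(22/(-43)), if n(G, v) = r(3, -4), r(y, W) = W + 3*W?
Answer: 1386/43 ≈ 32.233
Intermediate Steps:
T = 0 (T = 4 - 4 = 0)
r(y, W) = 4*W
n(G, v) = -16 (n(G, v) = 4*(-4) = -16)
(n(T, 1) - 47)*(22/(-43)) = (-16 - 47)*(22/(-43)) = -1386*(-1)/43 = -63*(-22/43) = 1386/43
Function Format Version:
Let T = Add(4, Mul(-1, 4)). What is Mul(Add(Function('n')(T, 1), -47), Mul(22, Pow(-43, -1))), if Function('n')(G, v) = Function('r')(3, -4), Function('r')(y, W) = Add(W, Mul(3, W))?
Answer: Rational(1386, 43) ≈ 32.233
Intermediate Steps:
T = 0 (T = Add(4, -4) = 0)
Function('r')(y, W) = Mul(4, W)
Function('n')(G, v) = -16 (Function('n')(G, v) = Mul(4, -4) = -16)
Mul(Add(Function('n')(T, 1), -47), Mul(22, Pow(-43, -1))) = Mul(Add(-16, -47), Mul(22, Pow(-43, -1))) = Mul(-63, Mul(22, Rational(-1, 43))) = Mul(-63, Rational(-22, 43)) = Rational(1386, 43)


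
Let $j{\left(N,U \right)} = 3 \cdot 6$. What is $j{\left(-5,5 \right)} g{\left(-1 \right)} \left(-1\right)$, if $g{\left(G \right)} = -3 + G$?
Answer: $72$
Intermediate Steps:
$j{\left(N,U \right)} = 18$
$j{\left(-5,5 \right)} g{\left(-1 \right)} \left(-1\right) = 18 \left(-3 - 1\right) \left(-1\right) = 18 \left(-4\right) \left(-1\right) = \left(-72\right) \left(-1\right) = 72$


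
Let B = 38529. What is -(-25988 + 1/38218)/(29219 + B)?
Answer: 993209383/2589193064 ≈ 0.38360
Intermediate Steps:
-(-25988 + 1/38218)/(29219 + B) = -(-25988 + 1/38218)/(29219 + 38529) = -(-25988 + 1/38218)/67748 = -(-993209383)/(38218*67748) = -1*(-993209383/2589193064) = 993209383/2589193064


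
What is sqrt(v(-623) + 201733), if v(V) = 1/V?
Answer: sqrt(78298426934)/623 ≈ 449.15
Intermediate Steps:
sqrt(v(-623) + 201733) = sqrt(1/(-623) + 201733) = sqrt(-1/623 + 201733) = sqrt(125679658/623) = sqrt(78298426934)/623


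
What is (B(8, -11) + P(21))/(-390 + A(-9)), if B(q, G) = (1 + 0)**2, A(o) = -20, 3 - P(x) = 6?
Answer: 1/205 ≈ 0.0048781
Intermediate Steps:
P(x) = -3 (P(x) = 3 - 1*6 = 3 - 6 = -3)
B(q, G) = 1 (B(q, G) = 1**2 = 1)
(B(8, -11) + P(21))/(-390 + A(-9)) = (1 - 3)/(-390 - 20) = -2/(-410) = -2*(-1/410) = 1/205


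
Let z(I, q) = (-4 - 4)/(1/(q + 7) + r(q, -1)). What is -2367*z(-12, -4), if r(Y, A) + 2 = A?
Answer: -7101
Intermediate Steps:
r(Y, A) = -2 + A
z(I, q) = -8/(-3 + 1/(7 + q)) (z(I, q) = (-4 - 4)/(1/(q + 7) + (-2 - 1)) = -8/(1/(7 + q) - 3) = -8/(-3 + 1/(7 + q)))
-2367*z(-12, -4) = -18936*(7 - 4)/(20 + 3*(-4)) = -18936*3/(20 - 12) = -18936*3/8 = -2367*3 = -7101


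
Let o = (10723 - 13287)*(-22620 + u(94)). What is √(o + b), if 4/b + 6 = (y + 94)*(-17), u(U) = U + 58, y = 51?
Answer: 2*√87936248809437/2471 ≈ 7590.0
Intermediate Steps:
u(U) = 58 + U
b = -4/2471 (b = 4/(-6 + (51 + 94)*(-17)) = 4/(-6 + 145*(-17)) = 4/(-6 - 2465) = 4/(-2471) = 4*(-1/2471) = -4/2471 ≈ -0.0016188)
o = 57607952 (o = (10723 - 13287)*(-22620 + (58 + 94)) = -2564*(-22620 + 152) = -2564*(-22468) = 57607952)
√(o + b) = √(57607952 - 4/2471) = √(142349249388/2471) = 2*√87936248809437/2471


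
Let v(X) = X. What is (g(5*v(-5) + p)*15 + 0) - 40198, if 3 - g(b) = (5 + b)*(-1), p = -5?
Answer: -40528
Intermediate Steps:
g(b) = 8 + b (g(b) = 3 - (5 + b)*(-1) = 3 - (-5 - b) = 3 + (5 + b) = 8 + b)
(g(5*v(-5) + p)*15 + 0) - 40198 = ((8 + (5*(-5) - 5))*15 + 0) - 40198 = ((8 + (-25 - 5))*15 + 0) - 40198 = ((8 - 30)*15 + 0) - 40198 = (-22*15 + 0) - 40198 = (-330 + 0) - 40198 = -330 - 40198 = -40528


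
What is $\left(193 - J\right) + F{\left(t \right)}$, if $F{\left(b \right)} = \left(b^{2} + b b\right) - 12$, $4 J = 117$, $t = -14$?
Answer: $\frac{2175}{4} \approx 543.75$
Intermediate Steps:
$J = \frac{117}{4}$ ($J = \frac{1}{4} \cdot 117 = \frac{117}{4} \approx 29.25$)
$F{\left(b \right)} = -12 + 2 b^{2}$ ($F{\left(b \right)} = \left(b^{2} + b^{2}\right) - 12 = 2 b^{2} - 12 = -12 + 2 b^{2}$)
$\left(193 - J\right) + F{\left(t \right)} = \left(193 - \frac{117}{4}\right) - \left(12 - 2 \left(-14\right)^{2}\right) = \left(193 - \frac{117}{4}\right) + \left(-12 + 2 \cdot 196\right) = \frac{655}{4} + \left(-12 + 392\right) = \frac{655}{4} + 380 = \frac{2175}{4}$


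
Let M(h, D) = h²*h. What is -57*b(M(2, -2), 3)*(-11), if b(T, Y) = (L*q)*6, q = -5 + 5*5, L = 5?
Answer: 376200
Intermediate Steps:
M(h, D) = h³
q = 20 (q = -5 + 25 = 20)
b(T, Y) = 600 (b(T, Y) = (5*20)*6 = 100*6 = 600)
-57*b(M(2, -2), 3)*(-11) = -57*600*(-11) = -34200*(-11) = 376200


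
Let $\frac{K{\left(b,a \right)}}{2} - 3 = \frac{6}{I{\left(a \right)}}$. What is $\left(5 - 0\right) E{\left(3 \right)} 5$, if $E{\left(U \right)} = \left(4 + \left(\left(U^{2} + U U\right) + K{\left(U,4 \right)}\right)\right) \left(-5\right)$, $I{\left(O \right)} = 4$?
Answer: $-3875$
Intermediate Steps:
$K{\left(b,a \right)} = 9$ ($K{\left(b,a \right)} = 6 + 2 \cdot \frac{6}{4} = 6 + 2 \cdot 6 \cdot \frac{1}{4} = 6 + 2 \cdot \frac{3}{2} = 6 + 3 = 9$)
$E{\left(U \right)} = -65 - 10 U^{2}$ ($E{\left(U \right)} = \left(4 + \left(\left(U^{2} + U U\right) + 9\right)\right) \left(-5\right) = \left(4 + \left(\left(U^{2} + U^{2}\right) + 9\right)\right) \left(-5\right) = \left(4 + \left(2 U^{2} + 9\right)\right) \left(-5\right) = \left(4 + \left(9 + 2 U^{2}\right)\right) \left(-5\right) = \left(13 + 2 U^{2}\right) \left(-5\right) = -65 - 10 U^{2}$)
$\left(5 - 0\right) E{\left(3 \right)} 5 = \left(5 - 0\right) \left(-65 - 10 \cdot 3^{2}\right) 5 = \left(5 + 0\right) \left(-65 - 90\right) 5 = 5 \left(-65 - 90\right) 5 = 5 \left(-155\right) 5 = \left(-775\right) 5 = -3875$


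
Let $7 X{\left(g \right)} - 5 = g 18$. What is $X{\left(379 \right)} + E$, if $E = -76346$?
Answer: $- \frac{527595}{7} \approx -75371.0$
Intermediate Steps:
$X{\left(g \right)} = \frac{5}{7} + \frac{18 g}{7}$ ($X{\left(g \right)} = \frac{5}{7} + \frac{g 18}{7} = \frac{5}{7} + \frac{18 g}{7}$)
$X{\left(379 \right)} + E = \left(\frac{5}{7} + \frac{18}{7} \cdot 379\right) - 76346 = \left(\frac{5}{7} + \frac{6822}{7}\right) - 76346 = \frac{6827}{7} - 76346 = - \frac{527595}{7}$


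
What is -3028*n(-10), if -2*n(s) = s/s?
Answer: 1514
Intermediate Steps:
n(s) = -1/2 (n(s) = -s/(2*s) = -1/2*1 = -1/2)
-3028*n(-10) = -3028*(-1/2) = 1514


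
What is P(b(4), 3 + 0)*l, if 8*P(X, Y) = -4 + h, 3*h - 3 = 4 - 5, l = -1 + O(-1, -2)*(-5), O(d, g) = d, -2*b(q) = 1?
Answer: -5/3 ≈ -1.6667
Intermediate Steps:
b(q) = -1/2 (b(q) = -1/2*1 = -1/2)
l = 4 (l = -1 - 1*(-5) = -1 + 5 = 4)
h = 2/3 (h = 1 + (4 - 5)/3 = 1 + (1/3)*(-1) = 1 - 1/3 = 2/3 ≈ 0.66667)
P(X, Y) = -5/12 (P(X, Y) = (-4 + 2/3)/8 = (1/8)*(-10/3) = -5/12)
P(b(4), 3 + 0)*l = -5/12*4 = -5/3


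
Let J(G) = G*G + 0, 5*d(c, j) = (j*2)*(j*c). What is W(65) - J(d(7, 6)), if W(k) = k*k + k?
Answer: -146766/25 ≈ -5870.6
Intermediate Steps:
d(c, j) = 2*c*j²/5 (d(c, j) = ((j*2)*(j*c))/5 = ((2*j)*(c*j))/5 = (2*c*j²)/5 = 2*c*j²/5)
W(k) = k + k² (W(k) = k² + k = k + k²)
J(G) = G² (J(G) = G² + 0 = G²)
W(65) - J(d(7, 6)) = 65*(1 + 65) - ((⅖)*7*6²)² = 65*66 - ((⅖)*7*36)² = 4290 - (504/5)² = 4290 - 1*254016/25 = 4290 - 254016/25 = -146766/25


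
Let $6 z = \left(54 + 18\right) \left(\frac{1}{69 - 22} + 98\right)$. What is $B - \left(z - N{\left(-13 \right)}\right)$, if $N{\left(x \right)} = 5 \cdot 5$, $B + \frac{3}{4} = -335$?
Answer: $- \frac{279557}{188} \approx -1487.0$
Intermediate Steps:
$B = - \frac{1343}{4}$ ($B = - \frac{3}{4} - 335 = - \frac{1343}{4} \approx -335.75$)
$N{\left(x \right)} = 25$
$z = \frac{55284}{47}$ ($z = \frac{\left(54 + 18\right) \left(\frac{1}{69 - 22} + 98\right)}{6} = \frac{72 \left(\frac{1}{47} + 98\right)}{6} = \frac{72 \cdot \frac{4607}{47}}{6} = \frac{1}{6} \cdot \frac{331704}{47} = \frac{55284}{47} \approx 1176.3$)
$B - \left(z - N{\left(-13 \right)}\right) = - \frac{1343}{4} + \left(25 - \frac{55284}{47}\right) = - \frac{1343}{4} - \frac{54109}{47} = - \frac{279557}{188}$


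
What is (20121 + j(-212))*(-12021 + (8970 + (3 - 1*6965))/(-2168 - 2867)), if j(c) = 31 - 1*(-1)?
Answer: -1219815604679/5035 ≈ -2.4227e+8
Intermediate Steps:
j(c) = 32 (j(c) = 31 + 1 = 32)
(20121 + j(-212))*(-12021 + (8970 + (3 - 1*6965))/(-2168 - 2867)) = (20121 + 32)*(-12021 + (8970 + (3 - 1*6965))/(-2168 - 2867)) = 20153*(-12021 + (8970 + (3 - 6965))/(-5035)) = 20153*(-12021 + (8970 - 6962)*(-1/5035)) = 20153*(-12021 + 2008*(-1/5035)) = 20153*(-12021 - 2008/5035) = 20153*(-60527743/5035) = -1219815604679/5035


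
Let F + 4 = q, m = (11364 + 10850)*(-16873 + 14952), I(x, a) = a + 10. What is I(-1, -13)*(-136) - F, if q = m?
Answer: 42673506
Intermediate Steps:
I(x, a) = 10 + a
m = -42673094 (m = 22214*(-1921) = -42673094)
q = -42673094
F = -42673098 (F = -4 - 42673094 = -42673098)
I(-1, -13)*(-136) - F = (10 - 13)*(-136) - 1*(-42673098) = -3*(-136) + 42673098 = 408 + 42673098 = 42673506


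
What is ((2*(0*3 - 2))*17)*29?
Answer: -1972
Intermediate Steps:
((2*(0*3 - 2))*17)*29 = ((2*(0 - 2))*17)*29 = ((2*(-2))*17)*29 = -4*17*29 = -68*29 = -1972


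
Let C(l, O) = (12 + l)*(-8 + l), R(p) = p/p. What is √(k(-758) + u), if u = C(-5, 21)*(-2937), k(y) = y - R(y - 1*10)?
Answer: 6*√7403 ≈ 516.24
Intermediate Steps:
R(p) = 1
C(l, O) = (-8 + l)*(12 + l)
k(y) = -1 + y (k(y) = y - 1*1 = y - 1 = -1 + y)
u = 267267 (u = (-96 + (-5)² + 4*(-5))*(-2937) = (-96 + 25 - 20)*(-2937) = -91*(-2937) = 267267)
√(k(-758) + u) = √((-1 - 758) + 267267) = √(-759 + 267267) = √266508 = 6*√7403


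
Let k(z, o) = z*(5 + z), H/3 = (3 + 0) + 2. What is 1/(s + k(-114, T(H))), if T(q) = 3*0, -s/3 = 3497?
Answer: 1/1935 ≈ 0.00051680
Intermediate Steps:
s = -10491 (s = -3*3497 = -10491)
H = 15 (H = 3*((3 + 0) + 2) = 3*(3 + 2) = 3*5 = 15)
T(q) = 0
1/(s + k(-114, T(H))) = 1/(-10491 - 114*(5 - 114)) = 1/(-10491 - 114*(-109)) = 1/(-10491 + 12426) = 1/1935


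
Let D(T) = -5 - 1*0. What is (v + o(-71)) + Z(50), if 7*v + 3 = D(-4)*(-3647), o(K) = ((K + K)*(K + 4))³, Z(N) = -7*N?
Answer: 6028197636990/7 ≈ 8.6117e+11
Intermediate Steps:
D(T) = -5 (D(T) = -5 + 0 = -5)
o(K) = 8*K³*(4 + K)³ (o(K) = ((2*K)*(4 + K))³ = (2*K*(4 + K))³ = 8*K³*(4 + K)³)
v = 18232/7 (v = -3/7 + (-5*(-3647))/7 = -3/7 + (⅐)*18235 = -3/7 + 2605 = 18232/7 ≈ 2604.6)
(v + o(-71)) + Z(50) = (18232/7 + 8*(-71)³*(4 - 71)³) - 7*50 = (18232/7 + 8*(-357911)*(-67)³) - 350 = (18232/7 + 8*(-357911)*(-300763)) - 350 = (18232/7 + 861171088744) - 350 = 6028197639440/7 - 350 = 6028197636990/7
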